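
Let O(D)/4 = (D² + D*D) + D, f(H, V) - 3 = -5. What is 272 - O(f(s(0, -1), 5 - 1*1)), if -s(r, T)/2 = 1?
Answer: 248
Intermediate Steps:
s(r, T) = -2 (s(r, T) = -2*1 = -2)
f(H, V) = -2 (f(H, V) = 3 - 5 = -2)
O(D) = 4*D + 8*D² (O(D) = 4*((D² + D*D) + D) = 4*((D² + D²) + D) = 4*(2*D² + D) = 4*(D + 2*D²) = 4*D + 8*D²)
272 - O(f(s(0, -1), 5 - 1*1)) = 272 - 4*(-2)*(1 + 2*(-2)) = 272 - 4*(-2)*(1 - 4) = 272 - 4*(-2)*(-3) = 272 - 1*24 = 272 - 24 = 248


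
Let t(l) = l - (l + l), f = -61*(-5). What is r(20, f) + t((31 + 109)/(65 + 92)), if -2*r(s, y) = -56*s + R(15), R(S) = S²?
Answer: 140235/314 ≈ 446.61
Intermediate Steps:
f = 305
r(s, y) = -225/2 + 28*s (r(s, y) = -(-56*s + 15²)/2 = -(-56*s + 225)/2 = -(225 - 56*s)/2 = -225/2 + 28*s)
t(l) = -l (t(l) = l - 2*l = -l)
r(20, f) + t((31 + 109)/(65 + 92)) = (-225/2 + 28*20) - (31 + 109)/(65 + 92) = (-225/2 + 560) - 140/157 = 895/2 - 140/157 = 140235/314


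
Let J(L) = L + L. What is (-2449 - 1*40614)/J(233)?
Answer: -43063/466 ≈ -92.410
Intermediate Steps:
J(L) = 2*L
(-2449 - 1*40614)/J(233) = (-2449 - 1*40614)/((2*233)) = (-2449 - 40614)/466 = -43063*1/466 = -43063/466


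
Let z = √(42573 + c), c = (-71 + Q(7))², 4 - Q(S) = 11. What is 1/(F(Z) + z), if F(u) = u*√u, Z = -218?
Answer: 1/(7*√993 - 218*I*√218) ≈ 2.1192e-5 + 0.00030923*I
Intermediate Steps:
Q(S) = -7 (Q(S) = 4 - 1*11 = 4 - 11 = -7)
F(u) = u^(3/2)
c = 6084 (c = (-71 - 7)² = (-78)² = 6084)
z = 7*√993 (z = √(42573 + 6084) = √48657 = 7*√993 ≈ 220.58)
1/(F(Z) + z) = 1/((-218)^(3/2) + 7*√993) = 1/(-218*I*√218 + 7*√993) = 1/(7*√993 - 218*I*√218)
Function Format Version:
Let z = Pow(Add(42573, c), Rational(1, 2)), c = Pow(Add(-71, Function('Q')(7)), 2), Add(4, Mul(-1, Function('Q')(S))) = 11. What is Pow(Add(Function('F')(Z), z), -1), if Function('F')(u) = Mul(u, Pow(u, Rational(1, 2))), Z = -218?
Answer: Pow(Add(Mul(7, Pow(993, Rational(1, 2))), Mul(-218, I, Pow(218, Rational(1, 2)))), -1) ≈ Add(2.1192e-5, Mul(0.00030923, I))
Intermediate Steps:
Function('Q')(S) = -7 (Function('Q')(S) = Add(4, Mul(-1, 11)) = Add(4, -11) = -7)
Function('F')(u) = Pow(u, Rational(3, 2))
c = 6084 (c = Pow(Add(-71, -7), 2) = Pow(-78, 2) = 6084)
z = Mul(7, Pow(993, Rational(1, 2))) (z = Pow(Add(42573, 6084), Rational(1, 2)) = Pow(48657, Rational(1, 2)) = Mul(7, Pow(993, Rational(1, 2))) ≈ 220.58)
Pow(Add(Function('F')(Z), z), -1) = Pow(Add(Pow(-218, Rational(3, 2)), Mul(7, Pow(993, Rational(1, 2)))), -1) = Pow(Add(Mul(-218, I, Pow(218, Rational(1, 2))), Mul(7, Pow(993, Rational(1, 2)))), -1) = Pow(Add(Mul(7, Pow(993, Rational(1, 2))), Mul(-218, I, Pow(218, Rational(1, 2)))), -1)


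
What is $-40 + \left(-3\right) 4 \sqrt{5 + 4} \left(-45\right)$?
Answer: $1580$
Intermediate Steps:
$-40 + \left(-3\right) 4 \sqrt{5 + 4} \left(-45\right) = -40 + - 12 \sqrt{9} \left(-45\right) = -40 + \left(-12\right) 3 \left(-45\right) = -40 - -1620 = -40 + 1620 = 1580$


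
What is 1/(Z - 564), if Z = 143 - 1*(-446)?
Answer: 1/25 ≈ 0.040000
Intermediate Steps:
Z = 589 (Z = 143 + 446 = 589)
1/(Z - 564) = 1/(589 - 564) = 1/25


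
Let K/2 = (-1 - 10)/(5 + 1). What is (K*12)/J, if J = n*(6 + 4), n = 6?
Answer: -11/15 ≈ -0.73333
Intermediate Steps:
K = -11/3 (K = 2*((-1 - 10)/(5 + 1)) = 2*(-11/6) = -11/3 ≈ -3.6667)
J = 60 (J = 6*(6 + 4) = 6*10 = 60)
(K*12)/J = -11/3*12/60 = -44*1/60 = -11/15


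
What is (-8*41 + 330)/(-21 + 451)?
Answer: 1/215 ≈ 0.0046512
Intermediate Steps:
(-8*41 + 330)/(-21 + 451) = (-328 + 330)/430 = 2*(1/430) = 1/215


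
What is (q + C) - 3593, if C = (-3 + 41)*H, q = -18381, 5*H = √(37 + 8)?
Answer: -21974 + 114*√5/5 ≈ -21923.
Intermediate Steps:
H = 3*√5/5 (H = √(37 + 8)/5 = √45/5 = (3*√5)/5 = 3*√5/5 ≈ 1.3416)
C = 114*√5/5 (C = (-3 + 41)*(3*√5/5) = 38*(3*√5/5) = 114*√5/5 ≈ 50.982)
(q + C) - 3593 = (-18381 + 114*√5/5) - 3593 = -21974 + 114*√5/5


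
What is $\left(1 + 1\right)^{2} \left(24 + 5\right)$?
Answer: $116$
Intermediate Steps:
$\left(1 + 1\right)^{2} \left(24 + 5\right) = 2^{2} \cdot 29 = 4 \cdot 29 = 116$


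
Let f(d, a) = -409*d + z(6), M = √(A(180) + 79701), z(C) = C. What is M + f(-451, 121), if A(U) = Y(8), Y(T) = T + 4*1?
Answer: 184465 + 3*√8857 ≈ 1.8475e+5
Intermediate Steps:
Y(T) = 4 + T (Y(T) = T + 4 = 4 + T)
A(U) = 12 (A(U) = 4 + 8 = 12)
M = 3*√8857 (M = √(12 + 79701) = √79713 = 3*√8857 ≈ 282.33)
f(d, a) = 6 - 409*d (f(d, a) = -409*d + 6 = 6 - 409*d)
M + f(-451, 121) = 3*√8857 + (6 - 409*(-451)) = 3*√8857 + (6 + 184459) = 3*√8857 + 184465 = 184465 + 3*√8857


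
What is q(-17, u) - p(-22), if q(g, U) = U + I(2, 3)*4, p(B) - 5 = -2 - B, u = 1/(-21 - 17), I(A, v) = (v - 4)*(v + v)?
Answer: -1863/38 ≈ -49.026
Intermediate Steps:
I(A, v) = 2*v*(-4 + v) (I(A, v) = (-4 + v)*(2*v) = 2*v*(-4 + v))
u = -1/38 (u = 1/(-38) = -1/38 ≈ -0.026316)
p(B) = 3 - B (p(B) = 5 + (-2 - B) = 3 - B)
q(g, U) = -24 + U (q(g, U) = U + (2*3*(-4 + 3))*4 = U + (2*3*(-1))*4 = U - 6*4 = U - 24 = -24 + U)
q(-17, u) - p(-22) = (-24 - 1/38) - (3 - 1*(-22)) = -913/38 - (3 + 22) = -913/38 - 1*25 = -913/38 - 25 = -1863/38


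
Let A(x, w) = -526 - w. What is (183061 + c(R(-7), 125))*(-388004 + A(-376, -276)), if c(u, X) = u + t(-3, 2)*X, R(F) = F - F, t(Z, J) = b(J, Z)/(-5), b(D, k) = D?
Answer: -71054752794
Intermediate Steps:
t(Z, J) = -J/5 (t(Z, J) = J/(-5) = J*(-1/5) = -J/5)
R(F) = 0
c(u, X) = u - 2*X/5 (c(u, X) = u + (-1/5*2)*X = u - 2*X/5)
(183061 + c(R(-7), 125))*(-388004 + A(-376, -276)) = (183061 + (0 - 2/5*125))*(-388004 + (-526 - 1*(-276))) = (183061 + (0 - 50))*(-388004 + (-526 + 276)) = (183061 - 50)*(-388004 - 250) = 183011*(-388254) = -71054752794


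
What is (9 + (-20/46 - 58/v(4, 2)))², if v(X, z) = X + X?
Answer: 14641/8464 ≈ 1.7298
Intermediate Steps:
v(X, z) = 2*X
(9 + (-20/46 - 58/v(4, 2)))² = (9 + (-20/46 - 58/(2*4)))² = (9 + (-20*1/46 - 58/8))² = (9 + (-10/23 - 58*⅛))² = (9 + (-10/23 - 29/4))² = (9 - 707/92)² = (121/92)² = 14641/8464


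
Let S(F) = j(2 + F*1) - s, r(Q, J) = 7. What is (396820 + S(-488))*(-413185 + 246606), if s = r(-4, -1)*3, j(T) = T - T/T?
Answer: -66017256648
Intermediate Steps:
j(T) = -1 + T (j(T) = T - 1*1 = T - 1 = -1 + T)
s = 21 (s = 7*3 = 21)
S(F) = -20 + F (S(F) = (-1 + (2 + F*1)) - 1*21 = (-1 + (2 + F)) - 21 = (1 + F) - 21 = -20 + F)
(396820 + S(-488))*(-413185 + 246606) = (396820 + (-20 - 488))*(-413185 + 246606) = (396820 - 508)*(-166579) = 396312*(-166579) = -66017256648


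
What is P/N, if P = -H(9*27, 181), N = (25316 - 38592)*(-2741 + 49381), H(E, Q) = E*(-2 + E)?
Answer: 58563/619192640 ≈ 9.4580e-5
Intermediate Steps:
N = -619192640 (N = -13276*46640 = -619192640)
P = -58563 (P = -9*27*(-2 + 9*27) = -243*(-2 + 243) = -243*241 = -1*58563 = -58563)
P/N = -58563/(-619192640) = -58563*(-1/619192640) = 58563/619192640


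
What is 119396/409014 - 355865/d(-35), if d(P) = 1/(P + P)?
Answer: 5094381908548/204507 ≈ 2.4911e+7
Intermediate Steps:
d(P) = 1/(2*P)
119396/409014 - 355865/d(-35) = 119396/409014 - 355865/((½)/(-35)) = 119396*(1/409014) - 355865/((½)*(-1/35)) = 59698/204507 - 355865/(-1/70) = 59698/204507 - 355865*(-70) = 59698/204507 + 24910550 = 5094381908548/204507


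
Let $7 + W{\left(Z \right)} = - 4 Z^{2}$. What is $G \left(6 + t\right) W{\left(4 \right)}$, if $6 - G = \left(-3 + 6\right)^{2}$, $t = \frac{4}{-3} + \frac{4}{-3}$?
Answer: $710$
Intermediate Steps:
$W{\left(Z \right)} = -7 - 4 Z^{2}$
$t = - \frac{8}{3}$ ($t = 4 \left(- \frac{1}{3}\right) + 4 \left(- \frac{1}{3}\right) = - \frac{4}{3} - \frac{4}{3} = - \frac{8}{3} \approx -2.6667$)
$G = -3$ ($G = 6 - \left(-3 + 6\right)^{2} = 6 - 3^{2} = 6 - 9 = -3$)
$G \left(6 + t\right) W{\left(4 \right)} = - 3 \left(6 - \frac{8}{3}\right) \left(-7 - 4 \cdot 4^{2}\right) = - 3 \frac{10 \left(-7 - 64\right)}{3} = - 3 \cdot \frac{10}{3} \left(-71\right) = \left(-3\right) \left(- \frac{710}{3}\right) = 710$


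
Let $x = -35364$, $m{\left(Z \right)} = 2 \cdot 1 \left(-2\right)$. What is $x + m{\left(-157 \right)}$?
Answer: $-35368$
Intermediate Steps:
$m{\left(Z \right)} = -4$ ($m{\left(Z \right)} = 2 \left(-2\right) = -4$)
$x + m{\left(-157 \right)} = -35364 - 4 = -35368$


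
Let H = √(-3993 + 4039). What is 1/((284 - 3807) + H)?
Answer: -3523/12411483 - √46/12411483 ≈ -0.00028440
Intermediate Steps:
H = √46 ≈ 6.7823
1/((284 - 3807) + H) = 1/((284 - 3807) + √46) = 1/(-3523 + √46)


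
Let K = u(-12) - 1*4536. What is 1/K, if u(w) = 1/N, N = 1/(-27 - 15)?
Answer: -1/4578 ≈ -0.00021844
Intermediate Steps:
N = -1/42 (N = 1/(-42) = -1/42 ≈ -0.023810)
u(w) = -42 (u(w) = 1/(-1/42) = -42)
K = -4578 (K = -42 - 1*4536 = -42 - 4536 = -4578)
1/K = 1/(-4578) = -1/4578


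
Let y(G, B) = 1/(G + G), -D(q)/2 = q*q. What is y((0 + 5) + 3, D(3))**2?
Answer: 1/256 ≈ 0.0039063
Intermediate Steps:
D(q) = -2*q**2 (D(q) = -2*q*q = -2*q**2)
y(G, B) = 1/(2*G)
y((0 + 5) + 3, D(3))**2 = (1/(2*((0 + 5) + 3)))**2 = (1/(2*(5 + 3)))**2 = ((1/2)/8)**2 = ((1/2)*(1/8))**2 = (1/16)**2 = 1/256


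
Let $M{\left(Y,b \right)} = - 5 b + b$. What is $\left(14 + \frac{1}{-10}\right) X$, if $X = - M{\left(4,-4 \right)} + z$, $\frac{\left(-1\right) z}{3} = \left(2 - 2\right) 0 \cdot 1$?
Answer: $- \frac{1112}{5} \approx -222.4$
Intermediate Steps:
$z = 0$ ($z = - 3 \left(2 - 2\right) 0 \cdot 1 = - 3 \cdot 0 \cdot 0 = \left(-3\right) 0 = 0$)
$M{\left(Y,b \right)} = - 4 b$
$X = -16$ ($X = - \left(-4\right) \left(-4\right) + 0 = \left(-1\right) 16 + 0 = -16 + 0 = -16$)
$\left(14 + \frac{1}{-10}\right) X = \left(14 + \frac{1}{-10}\right) \left(-16\right) = \left(14 - \frac{1}{10}\right) \left(-16\right) = \frac{139}{10} \left(-16\right) = - \frac{1112}{5}$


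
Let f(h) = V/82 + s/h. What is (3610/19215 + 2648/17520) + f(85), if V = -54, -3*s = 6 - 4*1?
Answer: -128022731/391071366 ≈ -0.32736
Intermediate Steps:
s = -⅔ (s = -(6 - 4*1)/3 = -(6 - 4)/3 = -⅓*2 = -⅔ ≈ -0.66667)
f(h) = -27/41 - 2/(3*h) (f(h) = -54/82 - 2/(3*h) = -54*1/82 - 2/(3*h) = -27/41 - 2/(3*h))
(3610/19215 + 2648/17520) + f(85) = (3610/19215 + 2648/17520) + (1/123)*(-82 - 81*85)/85 = (3610*(1/19215) + 2648*(1/17520)) + (1/123)*(1/85)*(-82 - 6885) = (722/3843 + 331/2190) + (1/123)*(1/85)*(-6967) = 951071/2805390 - 6967/10455 = -128022731/391071366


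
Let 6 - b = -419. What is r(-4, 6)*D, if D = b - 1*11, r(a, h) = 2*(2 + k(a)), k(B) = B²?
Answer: 14904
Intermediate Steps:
b = 425 (b = 6 - 1*(-419) = 6 + 419 = 425)
r(a, h) = 4 + 2*a² (r(a, h) = 2*(2 + a²) = 4 + 2*a²)
D = 414 (D = 425 - 1*11 = 425 - 11 = 414)
r(-4, 6)*D = (4 + 2*(-4)²)*414 = (4 + 2*16)*414 = (4 + 32)*414 = 36*414 = 14904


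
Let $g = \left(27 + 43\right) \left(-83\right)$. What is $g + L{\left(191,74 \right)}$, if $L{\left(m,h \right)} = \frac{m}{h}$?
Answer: $- \frac{429749}{74} \approx -5807.4$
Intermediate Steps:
$g = -5810$ ($g = 70 \left(-83\right) = -5810$)
$g + L{\left(191,74 \right)} = -5810 + \frac{191}{74} = - \frac{429749}{74}$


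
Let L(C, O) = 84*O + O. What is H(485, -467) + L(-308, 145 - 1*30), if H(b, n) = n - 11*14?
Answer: 9154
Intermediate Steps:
H(b, n) = -154 + n (H(b, n) = n - 154 = -154 + n)
L(C, O) = 85*O
H(485, -467) + L(-308, 145 - 1*30) = (-154 - 467) + 85*(145 - 1*30) = -621 + 85*(145 - 30) = -621 + 85*115 = -621 + 9775 = 9154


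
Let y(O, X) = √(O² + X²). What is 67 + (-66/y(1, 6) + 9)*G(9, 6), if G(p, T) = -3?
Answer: 40 + 198*√37/37 ≈ 72.551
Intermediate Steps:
67 + (-66/y(1, 6) + 9)*G(9, 6) = 67 + (-66/√(1² + 6²) + 9)*(-3) = 67 + (-66/√(1 + 36) + 9)*(-3) = 67 + (-66*√37/37 + 9)*(-3) = 67 + (9 - 66*√37/37)*(-3) = 67 + (-27 + 198*√37/37) = 40 + 198*√37/37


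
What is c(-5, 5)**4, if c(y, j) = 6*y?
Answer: 810000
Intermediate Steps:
c(-5, 5)**4 = (6*(-5))**4 = (-30)**4 = 810000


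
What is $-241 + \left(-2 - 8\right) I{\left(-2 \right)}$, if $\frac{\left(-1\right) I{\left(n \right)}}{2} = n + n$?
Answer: $-321$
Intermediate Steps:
$I{\left(n \right)} = - 4 n$ ($I{\left(n \right)} = - 2 \left(n + n\right) = - 2 \cdot 2 n = - 4 n$)
$-241 + \left(-2 - 8\right) I{\left(-2 \right)} = -241 + \left(-2 - 8\right) \left(\left(-4\right) \left(-2\right)\right) = -241 + \left(-2 - 8\right) 8 = -241 - 80 = -321$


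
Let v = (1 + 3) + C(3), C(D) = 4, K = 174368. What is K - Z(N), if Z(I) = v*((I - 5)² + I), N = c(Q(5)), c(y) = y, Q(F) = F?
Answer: 174328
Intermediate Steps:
N = 5
v = 8 (v = (1 + 3) + 4 = 4 + 4 = 8)
Z(I) = 8*I + 8*(-5 + I)² (Z(I) = 8*((I - 5)² + I) = 8*((-5 + I)² + I) = 8*(I + (-5 + I)²) = 8*I + 8*(-5 + I)²)
K - Z(N) = 174368 - (8*5 + 8*(-5 + 5)²) = 174368 - (40 + 8*0²) = 174368 - (40 + 8*0) = 174368 - (40 + 0) = 174368 - 1*40 = 174368 - 40 = 174328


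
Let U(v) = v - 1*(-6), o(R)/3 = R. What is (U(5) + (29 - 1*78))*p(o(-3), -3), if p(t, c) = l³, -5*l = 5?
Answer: 38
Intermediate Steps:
l = -1 (l = -⅕*5 = -1)
o(R) = 3*R
p(t, c) = -1 (p(t, c) = (-1)³ = -1)
U(v) = 6 + v (U(v) = v + 6 = 6 + v)
(U(5) + (29 - 1*78))*p(o(-3), -3) = ((6 + 5) + (29 - 1*78))*(-1) = (11 + (29 - 78))*(-1) = (11 - 49)*(-1) = -38*(-1) = 38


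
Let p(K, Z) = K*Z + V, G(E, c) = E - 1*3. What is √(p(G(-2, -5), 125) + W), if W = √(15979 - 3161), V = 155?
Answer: √(-470 + √12818) ≈ 18.889*I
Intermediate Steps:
G(E, c) = -3 + E (G(E, c) = E - 3 = -3 + E)
W = √12818 ≈ 113.22
p(K, Z) = 155 + K*Z (p(K, Z) = K*Z + 155 = 155 + K*Z)
√(p(G(-2, -5), 125) + W) = √((155 + (-3 - 2)*125) + √12818) = √((155 - 5*125) + √12818) = √((155 - 625) + √12818) = √(-470 + √12818)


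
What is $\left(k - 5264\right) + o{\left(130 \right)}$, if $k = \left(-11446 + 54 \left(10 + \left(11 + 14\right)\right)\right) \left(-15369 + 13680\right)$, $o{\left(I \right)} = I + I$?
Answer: $16135080$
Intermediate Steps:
$o{\left(I \right)} = 2 I$
$k = 16140084$ ($k = \left(-11446 + 54 \left(10 + 25\right)\right) \left(-1689\right) = \left(-11446 + 54 \cdot 35\right) \left(-1689\right) = \left(-11446 + 1890\right) \left(-1689\right) = \left(-9556\right) \left(-1689\right) = 16140084$)
$\left(k - 5264\right) + o{\left(130 \right)} = \left(16140084 - 5264\right) + 2 \cdot 130 = 16134820 + 260 = 16135080$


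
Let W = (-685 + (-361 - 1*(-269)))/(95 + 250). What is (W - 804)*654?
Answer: -60638226/115 ≈ -5.2729e+5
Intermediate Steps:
W = -259/115 (W = (-685 + (-361 + 269))/345 = (-685 - 92)*(1/345) = -777*1/345 = -259/115 ≈ -2.2522)
(W - 804)*654 = (-259/115 - 804)*654 = -92719/115*654 = -60638226/115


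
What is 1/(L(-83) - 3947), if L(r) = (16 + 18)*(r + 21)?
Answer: -1/6055 ≈ -0.00016515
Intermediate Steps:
L(r) = 714 + 34*r (L(r) = 34*(21 + r) = 714 + 34*r)
1/(L(-83) - 3947) = 1/((714 + 34*(-83)) - 3947) = 1/((714 - 2822) - 3947) = 1/(-2108 - 3947) = 1/(-6055) = -1/6055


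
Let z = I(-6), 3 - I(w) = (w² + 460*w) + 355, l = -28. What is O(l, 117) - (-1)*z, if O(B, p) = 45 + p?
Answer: 2534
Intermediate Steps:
I(w) = -352 - w² - 460*w (I(w) = 3 - ((w² + 460*w) + 355) = 3 - (355 + w² + 460*w) = 3 + (-355 - w² - 460*w) = -352 - w² - 460*w)
z = 2372 (z = -352 - 1*(-6)² - 460*(-6) = -352 - 1*36 + 2760 = -352 - 36 + 2760 = 2372)
O(l, 117) - (-1)*z = (45 + 117) - (-1)*2372 = 162 - 1*(-2372) = 162 + 2372 = 2534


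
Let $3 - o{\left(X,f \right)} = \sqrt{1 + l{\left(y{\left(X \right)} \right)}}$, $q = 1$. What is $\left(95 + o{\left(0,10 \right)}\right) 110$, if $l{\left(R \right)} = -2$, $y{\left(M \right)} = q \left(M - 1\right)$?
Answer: $10780 - 110 i \approx 10780.0 - 110.0 i$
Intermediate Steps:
$y{\left(M \right)} = -1 + M$ ($y{\left(M \right)} = 1 \left(M - 1\right) = 1 \left(-1 + M\right) = -1 + M$)
$o{\left(X,f \right)} = 3 - i$ ($o{\left(X,f \right)} = 3 - \sqrt{1 - 2} = 3 - \sqrt{-1} = 3 - i$)
$\left(95 + o{\left(0,10 \right)}\right) 110 = \left(95 + \left(3 - i\right)\right) 110 = \left(98 - i\right) 110 = 10780 - 110 i$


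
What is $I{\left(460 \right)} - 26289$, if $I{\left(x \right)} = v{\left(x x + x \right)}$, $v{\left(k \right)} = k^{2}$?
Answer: $44969417311$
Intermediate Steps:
$I{\left(x \right)} = \left(x + x^{2}\right)^{2}$ ($I{\left(x \right)} = \left(x x + x\right)^{2} = \left(x^{2} + x\right)^{2} = \left(x + x^{2}\right)^{2}$)
$I{\left(460 \right)} - 26289 = 460^{2} \left(1 + 460\right)^{2} - 26289 = 211600 \cdot 461^{2} - 26289 = 211600 \cdot 212521 - 26289 = 44969443600 - 26289 = 44969417311$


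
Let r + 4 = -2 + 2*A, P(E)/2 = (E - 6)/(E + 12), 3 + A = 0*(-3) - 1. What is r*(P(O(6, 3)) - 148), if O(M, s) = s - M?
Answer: 2100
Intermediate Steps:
A = -4 (A = -3 + (0*(-3) - 1) = -3 + (0 - 1) = -3 - 1 = -4)
P(E) = 2*(-6 + E)/(12 + E) (P(E) = 2*((E - 6)/(E + 12)) = 2*((-6 + E)/(12 + E)) = 2*(-6 + E)/(12 + E))
r = -14 (r = -4 + (-2 + 2*(-4)) = -4 + (-2 - 8) = -4 - 10 = -14)
r*(P(O(6, 3)) - 148) = -14*(2*(-6 + (3 - 1*6))/(12 + (3 - 1*6)) - 148) = -14*(2*(-6 + (3 - 6))/(12 + (3 - 6)) - 148) = -14*(2*(-6 - 3)/(12 - 3) - 148) = -14*(2*(-9)/9 - 148) = -14*(2*(⅑)*(-9) - 148) = -14*(-2 - 148) = -14*(-150) = 2100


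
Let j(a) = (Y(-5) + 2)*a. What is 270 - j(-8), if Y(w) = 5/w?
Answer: 278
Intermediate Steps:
j(a) = a (j(a) = (5/(-5) + 2)*a = (5*(-1/5) + 2)*a = (-1 + 2)*a = 1*a = a)
270 - j(-8) = 270 - 1*(-8) = 270 + 8 = 278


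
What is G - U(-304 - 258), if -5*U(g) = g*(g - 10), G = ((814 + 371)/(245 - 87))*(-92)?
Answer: 318014/5 ≈ 63603.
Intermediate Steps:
G = -690 (G = (1185/158)*(-92) = (1185*(1/158))*(-92) = (15/2)*(-92) = -690)
U(g) = -g*(-10 + g)/5 (U(g) = -g*(g - 10)/5 = -g*(-10 + g)/5)
G - U(-304 - 258) = -690 - (-304 - 258)*(10 - (-304 - 258))/5 = -690 - (-562)*(10 - 1*(-562))/5 = -690 - (-562)*(10 + 562)/5 = -690 - (-562)*572/5 = -690 - 1*(-321464/5) = -690 + 321464/5 = 318014/5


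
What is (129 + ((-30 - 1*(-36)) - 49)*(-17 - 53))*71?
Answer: 222869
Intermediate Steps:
(129 + ((-30 - 1*(-36)) - 49)*(-17 - 53))*71 = (129 + ((-30 + 36) - 49)*(-70))*71 = (129 + (6 - 49)*(-70))*71 = (129 - 43*(-70))*71 = (129 + 3010)*71 = 3139*71 = 222869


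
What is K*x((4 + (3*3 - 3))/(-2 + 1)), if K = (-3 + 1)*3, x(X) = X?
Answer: 60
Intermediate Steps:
K = -6 (K = -2*3 = -6)
K*x((4 + (3*3 - 3))/(-2 + 1)) = -6*(4 + (3*3 - 3))/(-2 + 1) = -6*(4 + (9 - 3))/(-1) = -6*(4 + 6)*(-1) = -60*(-1) = -6*(-10) = 60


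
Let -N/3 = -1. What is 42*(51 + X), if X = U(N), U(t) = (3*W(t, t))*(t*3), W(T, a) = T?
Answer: 5544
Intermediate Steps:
N = 3 (N = -3*(-1) = 3)
U(t) = 9*t² (U(t) = (3*t)*(t*3) = (3*t)*(3*t) = 9*t²)
X = 81 (X = 9*3² = 9*9 = 81)
42*(51 + X) = 42*(51 + 81) = 42*132 = 5544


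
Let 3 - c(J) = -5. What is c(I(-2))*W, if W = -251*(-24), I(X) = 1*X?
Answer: 48192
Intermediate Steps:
I(X) = X
c(J) = 8 (c(J) = 3 - 1*(-5) = 3 + 5 = 8)
W = 6024
c(I(-2))*W = 8*6024 = 48192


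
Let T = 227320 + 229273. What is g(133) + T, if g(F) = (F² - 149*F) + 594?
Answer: 455059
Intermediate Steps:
g(F) = 594 + F² - 149*F
T = 456593
g(133) + T = (594 + 133² - 149*133) + 456593 = (594 + 17689 - 19817) + 456593 = -1534 + 456593 = 455059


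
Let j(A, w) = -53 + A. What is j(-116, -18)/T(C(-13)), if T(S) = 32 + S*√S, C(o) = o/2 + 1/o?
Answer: -95051008/22998035 - 2254122*I*√494/22998035 ≈ -4.133 - 2.1785*I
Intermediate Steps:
C(o) = 1/o + o/2 (C(o) = o*(½) + 1/o = o/2 + 1/o = 1/o + o/2)
T(S) = 32 + S^(3/2)
j(-116, -18)/T(C(-13)) = (-53 - 116)/(32 + (1/(-13) + (½)*(-13))^(3/2)) = -169/(32 + (-1/13 - 13/2)^(3/2)) = -169/(32 + (-171/26)^(3/2)) = -169/(32 - 513*I*√494/676)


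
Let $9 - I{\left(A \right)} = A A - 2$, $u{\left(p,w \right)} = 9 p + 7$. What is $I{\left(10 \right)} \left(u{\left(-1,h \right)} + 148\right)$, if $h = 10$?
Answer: $-12994$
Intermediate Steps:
$u{\left(p,w \right)} = 7 + 9 p$
$I{\left(A \right)} = 11 - A^{2}$ ($I{\left(A \right)} = 9 - \left(A A - 2\right) = 9 - \left(A^{2} - 2\right) = 9 - \left(-2 + A^{2}\right) = 11 - A^{2}$)
$I{\left(10 \right)} \left(u{\left(-1,h \right)} + 148\right) = \left(11 - 10^{2}\right) \left(\left(7 + 9 \left(-1\right)\right) + 148\right) = \left(11 - 100\right) \left(\left(7 - 9\right) + 148\right) = \left(11 - 100\right) \left(-2 + 148\right) = \left(-89\right) 146 = -12994$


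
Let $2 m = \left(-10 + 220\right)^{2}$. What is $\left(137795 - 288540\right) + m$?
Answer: $-128695$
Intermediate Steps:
$m = 22050$ ($m = \frac{\left(-10 + 220\right)^{2}}{2} = \frac{210^{2}}{2} = \frac{1}{2} \cdot 44100 = 22050$)
$\left(137795 - 288540\right) + m = \left(137795 - 288540\right) + 22050 = -150745 + 22050 = -128695$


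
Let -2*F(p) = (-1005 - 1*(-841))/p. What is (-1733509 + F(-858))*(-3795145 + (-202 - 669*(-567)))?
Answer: 2540413021441648/429 ≈ 5.9217e+12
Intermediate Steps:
F(p) = 82/p (F(p) = -(-1005 - 1*(-841))/(2*p) = -(-1005 + 841)/(2*p) = -(-82)/p = 82/p)
(-1733509 + F(-858))*(-3795145 + (-202 - 669*(-567))) = (-1733509 + 82/(-858))*(-3795145 + (-202 - 669*(-567))) = (-1733509 + 82*(-1/858))*(-3795145 + (-202 + 379323)) = (-1733509 - 41/429)*(-3795145 + 379121) = -743675402/429*(-3416024) = 2540413021441648/429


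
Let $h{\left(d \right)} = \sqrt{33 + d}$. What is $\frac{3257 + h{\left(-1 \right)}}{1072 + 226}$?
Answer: $\frac{3257}{1298} + \frac{2 \sqrt{2}}{649} \approx 2.5136$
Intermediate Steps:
$\frac{3257 + h{\left(-1 \right)}}{1072 + 226} = \frac{3257 + \sqrt{33 - 1}}{1072 + 226} = \frac{3257 + \sqrt{32}}{1298} = \left(3257 + 4 \sqrt{2}\right) \frac{1}{1298} = \frac{3257}{1298} + \frac{2 \sqrt{2}}{649}$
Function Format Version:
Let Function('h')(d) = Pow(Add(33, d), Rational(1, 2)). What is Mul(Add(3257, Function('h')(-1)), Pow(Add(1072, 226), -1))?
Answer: Add(Rational(3257, 1298), Mul(Rational(2, 649), Pow(2, Rational(1, 2)))) ≈ 2.5136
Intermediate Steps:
Mul(Add(3257, Function('h')(-1)), Pow(Add(1072, 226), -1)) = Mul(Add(3257, Pow(Add(33, -1), Rational(1, 2))), Pow(Add(1072, 226), -1)) = Mul(Add(3257, Pow(32, Rational(1, 2))), Pow(1298, -1)) = Mul(Add(3257, Mul(4, Pow(2, Rational(1, 2)))), Rational(1, 1298)) = Add(Rational(3257, 1298), Mul(Rational(2, 649), Pow(2, Rational(1, 2))))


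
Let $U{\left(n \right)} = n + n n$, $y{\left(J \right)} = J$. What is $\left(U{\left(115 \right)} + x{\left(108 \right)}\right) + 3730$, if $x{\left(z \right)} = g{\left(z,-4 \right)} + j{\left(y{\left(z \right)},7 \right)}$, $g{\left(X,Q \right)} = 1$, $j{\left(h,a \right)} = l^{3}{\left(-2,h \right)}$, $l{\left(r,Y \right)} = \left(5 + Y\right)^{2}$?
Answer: $2081951769680$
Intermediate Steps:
$U{\left(n \right)} = n + n^{2}$
$j{\left(h,a \right)} = \left(5 + h\right)^{6}$ ($j{\left(h,a \right)} = \left(\left(5 + h\right)^{2}\right)^{3} = \left(5 + h\right)^{6}$)
$x{\left(z \right)} = 1 + \left(5 + z\right)^{6}$
$\left(U{\left(115 \right)} + x{\left(108 \right)}\right) + 3730 = \left(115 \left(1 + 115\right) + \left(1 + \left(5 + 108\right)^{6}\right)\right) + 3730 = \left(115 \cdot 116 + \left(1 + 113^{6}\right)\right) + 3730 = \left(13340 + \left(1 + 2081951752609\right)\right) + 3730 = \left(13340 + 2081951752610\right) + 3730 = 2081951765950 + 3730 = 2081951769680$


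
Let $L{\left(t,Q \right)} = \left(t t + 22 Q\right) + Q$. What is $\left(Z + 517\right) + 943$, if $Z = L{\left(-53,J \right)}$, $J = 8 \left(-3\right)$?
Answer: $3717$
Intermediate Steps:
$J = -24$
$L{\left(t,Q \right)} = t^{2} + 23 Q$ ($L{\left(t,Q \right)} = \left(t^{2} + 22 Q\right) + Q = t^{2} + 23 Q$)
$Z = 2257$ ($Z = \left(-53\right)^{2} + 23 \left(-24\right) = 2809 - 552 = 2257$)
$\left(Z + 517\right) + 943 = \left(2257 + 517\right) + 943 = 2774 + 943 = 3717$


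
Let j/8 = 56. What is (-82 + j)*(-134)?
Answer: -49044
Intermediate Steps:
j = 448 (j = 8*56 = 448)
(-82 + j)*(-134) = (-82 + 448)*(-134) = 366*(-134) = -49044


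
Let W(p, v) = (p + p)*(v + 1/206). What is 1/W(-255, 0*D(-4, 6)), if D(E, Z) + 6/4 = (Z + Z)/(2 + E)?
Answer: -103/255 ≈ -0.40392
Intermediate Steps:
D(E, Z) = -3/2 + 2*Z/(2 + E) (D(E, Z) = -3/2 + (Z + Z)/(2 + E) = -3/2 + (2*Z)/(2 + E) = -3/2 + 2*Z/(2 + E))
W(p, v) = 2*p*(1/206 + v) (W(p, v) = (2*p)*(v + 1/206) = (2*p)*(1/206 + v) = 2*p*(1/206 + v))
1/W(-255, 0*D(-4, 6)) = 1/((1/103)*(-255)*(1 + 206*(0*((-6 - 3*(-4) + 4*6)/(2*(2 - 4)))))) = 1/((1/103)*(-255)*(1 + 206*(0*((½)*(-6 + 12 + 24)/(-2))))) = 1/((1/103)*(-255)*(1 + 206*(0*((½)*(-½)*30)))) = 1/((1/103)*(-255)*(1 + 206*(0*(-15/2)))) = 1/((1/103)*(-255)*(1 + 206*0)) = 1/((1/103)*(-255)*(1 + 0)) = 1/((1/103)*(-255)*1) = 1/(-255/103) = -103/255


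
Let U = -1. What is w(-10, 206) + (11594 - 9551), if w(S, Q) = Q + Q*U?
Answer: 2043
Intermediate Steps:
w(S, Q) = 0 (w(S, Q) = Q + Q*(-1) = Q - Q = 0)
w(-10, 206) + (11594 - 9551) = 0 + (11594 - 9551) = 0 + 2043 = 2043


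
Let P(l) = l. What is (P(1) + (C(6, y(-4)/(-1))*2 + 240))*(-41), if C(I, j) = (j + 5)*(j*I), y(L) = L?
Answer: -27593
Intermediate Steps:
C(I, j) = I*j*(5 + j) (C(I, j) = (5 + j)*(I*j) = I*j*(5 + j))
(P(1) + (C(6, y(-4)/(-1))*2 + 240))*(-41) = (1 + ((6*(-4/(-1))*(5 - 4/(-1)))*2 + 240))*(-41) = (1 + ((6*(-4*(-1))*(5 - 4*(-1)))*2 + 240))*(-41) = (1 + ((6*4*(5 + 4))*2 + 240))*(-41) = (1 + ((6*4*9)*2 + 240))*(-41) = (1 + (216*2 + 240))*(-41) = (1 + (432 + 240))*(-41) = (1 + 672)*(-41) = 673*(-41) = -27593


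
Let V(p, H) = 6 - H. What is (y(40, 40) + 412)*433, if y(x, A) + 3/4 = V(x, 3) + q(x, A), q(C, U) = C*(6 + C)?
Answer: 3904361/4 ≈ 9.7609e+5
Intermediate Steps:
y(x, A) = 9/4 + x*(6 + x) (y(x, A) = -3/4 + ((6 - 1*3) + x*(6 + x)) = -3/4 + ((6 - 3) + x*(6 + x)) = -3/4 + (3 + x*(6 + x)) = 9/4 + x*(6 + x))
(y(40, 40) + 412)*433 = ((9/4 + 40*(6 + 40)) + 412)*433 = ((9/4 + 40*46) + 412)*433 = ((9/4 + 1840) + 412)*433 = (7369/4 + 412)*433 = (9017/4)*433 = 3904361/4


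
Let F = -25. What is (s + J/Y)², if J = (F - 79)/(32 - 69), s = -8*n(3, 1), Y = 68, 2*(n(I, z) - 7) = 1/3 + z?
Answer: 13376772964/3560769 ≈ 3756.7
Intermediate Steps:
n(I, z) = 43/6 + z/2 (n(I, z) = 7 + (1/3 + z)/2 = 7 + (⅓ + z)/2 = 7 + (⅙ + z/2) = 43/6 + z/2)
s = -184/3 (s = -8*(43/6 + (½)*1) = -8*(43/6 + ½) = -8*23/3 = -184/3 ≈ -61.333)
J = 104/37 (J = (-25 - 79)/(32 - 69) = -104/(-37) = -104*(-1/37) = 104/37 ≈ 2.8108)
(s + J/Y)² = (-184/3 + (104/37)/68)² = (-184/3 + (104/37)*(1/68))² = (-184/3 + 26/629)² = (-115658/1887)² = 13376772964/3560769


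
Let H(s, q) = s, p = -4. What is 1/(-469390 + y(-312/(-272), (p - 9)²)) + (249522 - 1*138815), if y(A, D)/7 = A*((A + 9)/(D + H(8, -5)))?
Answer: 3544200928706451/32014244165 ≈ 1.1071e+5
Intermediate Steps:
y(A, D) = 7*A*(9 + A)/(8 + D) (y(A, D) = 7*(A*((A + 9)/(D + 8))) = 7*(A*((9 + A)/(8 + D))) = 7*(A*(9 + A)/(8 + D)) = 7*A*(9 + A)/(8 + D))
1/(-469390 + y(-312/(-272), (p - 9)²)) + (249522 - 1*138815) = 1/(-469390 + 7*(-312/(-272))*(9 - 312/(-272))/(8 + (-4 - 9)²)) + (249522 - 1*138815) = 1/(-469390 + 7*(-312*(-1/272))*(9 - 312*(-1/272))/(8 + (-13)²)) + (249522 - 138815) = 1/(-469390 + 7*(39/34)*(9 + 39/34)/(8 + 169)) + 110707 = 1/(-469390 + 7*(39/34)*(345/34)/177) + 110707 = 1/(-469390 + 7*(39/34)*(1/177)*(345/34)) + 110707 = 1/(-469390 + 31395/68204) + 110707 = 1/(-32014244165/68204) + 110707 = -68204/32014244165 + 110707 = 3544200928706451/32014244165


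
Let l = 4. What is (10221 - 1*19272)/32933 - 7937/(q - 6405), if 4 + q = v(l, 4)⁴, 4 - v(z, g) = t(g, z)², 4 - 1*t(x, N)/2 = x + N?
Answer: -117504341362/426600612403 ≈ -0.27544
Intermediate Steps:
t(x, N) = 8 - 2*N - 2*x (t(x, N) = 8 - 2*(x + N) = 8 - 2*(N + x) = 8 + (-2*N - 2*x) = 8 - 2*N - 2*x)
v(z, g) = 4 - (8 - 2*g - 2*z)² (v(z, g) = 4 - (8 - 2*z - 2*g)² = 4 - (8 - 2*g - 2*z)²)
q = 12959996 (q = -4 + (4 - 4*(-4 + 4 + 4)²)⁴ = -4 + (4 - 4*4²)⁴ = -4 + (4 - 4*16)⁴ = -4 + (4 - 64)⁴ = -4 + (-60)⁴ = -4 + 12960000 = 12959996)
(10221 - 1*19272)/32933 - 7937/(q - 6405) = (10221 - 1*19272)/32933 - 7937/(12959996 - 6405) = (10221 - 19272)*(1/32933) - 7937/12953591 = -9051*1/32933 - 7937*1/12953591 = -9051/32933 - 7937/12953591 = -117504341362/426600612403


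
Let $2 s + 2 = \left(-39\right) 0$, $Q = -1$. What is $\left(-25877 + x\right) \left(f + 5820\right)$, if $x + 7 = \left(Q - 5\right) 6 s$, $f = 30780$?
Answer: $-946036800$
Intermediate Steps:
$s = -1$ ($s = -1 + \frac{\left(-39\right) 0}{2} = -1 + \frac{1}{2} \cdot 0 = -1 + 0 = -1$)
$x = 29$ ($x = -7 + \left(-1 - 5\right) 6 \left(-1\right) = -7 + \left(-6\right) 6 \left(-1\right) = -7 - -36 = -7 + 36 = 29$)
$\left(-25877 + x\right) \left(f + 5820\right) = \left(-25877 + 29\right) \left(30780 + 5820\right) = \left(-25848\right) 36600 = -946036800$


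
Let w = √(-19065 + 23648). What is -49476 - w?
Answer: -49476 - √4583 ≈ -49544.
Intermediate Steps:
w = √4583 ≈ 67.698
-49476 - w = -49476 - √4583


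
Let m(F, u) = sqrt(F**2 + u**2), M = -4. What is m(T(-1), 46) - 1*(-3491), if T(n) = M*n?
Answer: 3491 + 2*sqrt(533) ≈ 3537.2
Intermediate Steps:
T(n) = -4*n
m(T(-1), 46) - 1*(-3491) = sqrt((-4*(-1))**2 + 46**2) - 1*(-3491) = sqrt(4**2 + 2116) + 3491 = sqrt(16 + 2116) + 3491 = sqrt(2132) + 3491 = 2*sqrt(533) + 3491 = 3491 + 2*sqrt(533)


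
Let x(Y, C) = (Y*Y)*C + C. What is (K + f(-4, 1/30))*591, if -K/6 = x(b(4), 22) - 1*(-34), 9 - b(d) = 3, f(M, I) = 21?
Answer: -2994597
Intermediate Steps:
b(d) = 6 (b(d) = 9 - 1*3 = 9 - 3 = 6)
x(Y, C) = C + C*Y² (x(Y, C) = Y²*C + C = C*Y² + C = C + C*Y²)
K = -5088 (K = -6*(22*(1 + 6²) - 1*(-34)) = -6*(22*(1 + 36) + 34) = -6*(22*37 + 34) = -6*(814 + 34) = -6*848 = -5088)
(K + f(-4, 1/30))*591 = (-5088 + 21)*591 = -5067*591 = -2994597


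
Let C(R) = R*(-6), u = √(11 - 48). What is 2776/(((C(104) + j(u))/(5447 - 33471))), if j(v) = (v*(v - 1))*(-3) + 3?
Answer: 13225086080/86811 + 77794624*I*√37/86811 ≈ 1.5234e+5 + 5451.0*I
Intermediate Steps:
u = I*√37 (u = √(-37) = I*√37 ≈ 6.0828*I)
C(R) = -6*R
j(v) = 3 - 3*v*(-1 + v) (j(v) = (v*(-1 + v))*(-3) + 3 = -3*v*(-1 + v) + 3 = 3 - 3*v*(-1 + v))
2776/(((C(104) + j(u))/(5447 - 33471))) = 2776/(((-6*104 + (3 - 3*(I*√37)² + 3*(I*√37)))/(5447 - 33471))) = 2776/(((-624 + (3 - 3*(-37) + 3*I*√37))/(-28024))) = 2776/(((-624 + (3 + 111 + 3*I*√37))*(-1/28024))) = 2776/(((-624 + (114 + 3*I*√37))*(-1/28024))) = 2776/(((-510 + 3*I*√37)*(-1/28024))) = 2776/(255/14012 - 3*I*√37/28024)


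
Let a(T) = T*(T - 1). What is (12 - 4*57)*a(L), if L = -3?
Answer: -2592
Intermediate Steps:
a(T) = T*(-1 + T)
(12 - 4*57)*a(L) = (12 - 4*57)*(-3*(-1 - 3)) = (12 - 228)*(-3*(-4)) = -216*12 = -2592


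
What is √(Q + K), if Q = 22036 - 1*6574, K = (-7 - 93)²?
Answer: √25462 ≈ 159.57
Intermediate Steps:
K = 10000 (K = (-100)² = 10000)
Q = 15462 (Q = 22036 - 6574 = 15462)
√(Q + K) = √(15462 + 10000) = √25462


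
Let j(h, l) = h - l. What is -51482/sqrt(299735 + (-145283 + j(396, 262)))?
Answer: -25741*sqrt(154586)/77293 ≈ -130.94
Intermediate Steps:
-51482/sqrt(299735 + (-145283 + j(396, 262))) = -51482/sqrt(299735 + (-145283 + (396 - 1*262))) = -51482/sqrt(299735 + (-145283 + (396 - 262))) = -51482/sqrt(299735 + (-145283 + 134)) = -51482/sqrt(299735 - 145149) = -51482*sqrt(154586)/154586 = -25741*sqrt(154586)/77293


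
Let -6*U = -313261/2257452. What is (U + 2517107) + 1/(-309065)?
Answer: 10537104394563554213/4186196414280 ≈ 2.5171e+6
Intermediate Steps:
U = 313261/13544712 (U = -(-313261)/(6*2257452) = -1/6*(-313261/2257452) = 313261/13544712 ≈ 0.023128)
(U + 2517107) + 1/(-309065) = (313261/13544712 + 2517107) + 1/(-309065) = 34093489701445/13544712 - 1/309065 = 10537104394563554213/4186196414280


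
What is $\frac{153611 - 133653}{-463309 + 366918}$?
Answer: $- \frac{19958}{96391} \approx -0.20705$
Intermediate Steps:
$\frac{153611 - 133653}{-463309 + 366918} = \frac{19958}{-96391} = 19958 \left(- \frac{1}{96391}\right) = - \frac{19958}{96391}$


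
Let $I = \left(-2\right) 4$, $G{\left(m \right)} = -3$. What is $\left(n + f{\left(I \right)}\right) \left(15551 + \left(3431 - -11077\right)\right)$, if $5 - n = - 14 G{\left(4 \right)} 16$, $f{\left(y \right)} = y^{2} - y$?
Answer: $-17885105$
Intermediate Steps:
$I = -8$
$n = -667$ ($n = 5 - \left(-14\right) \left(-3\right) 16 = 5 - 42 \cdot 16 = 5 - 672 = -667$)
$\left(n + f{\left(I \right)}\right) \left(15551 + \left(3431 - -11077\right)\right) = \left(-667 - 8 \left(-1 - 8\right)\right) \left(15551 + \left(3431 - -11077\right)\right) = \left(-667 - -72\right) \left(15551 + \left(3431 + 11077\right)\right) = \left(-667 + 72\right) \left(15551 + 14508\right) = \left(-595\right) 30059 = -17885105$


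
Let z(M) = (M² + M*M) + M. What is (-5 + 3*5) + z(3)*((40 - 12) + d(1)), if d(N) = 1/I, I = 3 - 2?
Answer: 619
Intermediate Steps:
I = 1
d(N) = 1 (d(N) = 1/1 = 1)
z(M) = M + 2*M² (z(M) = (M² + M²) + M = 2*M² + M = M + 2*M²)
(-5 + 3*5) + z(3)*((40 - 12) + d(1)) = (-5 + 3*5) + (3*(1 + 2*3))*((40 - 12) + 1) = (-5 + 15) + (3*(1 + 6))*(28 + 1) = 10 + (3*7)*29 = 10 + 21*29 = 10 + 609 = 619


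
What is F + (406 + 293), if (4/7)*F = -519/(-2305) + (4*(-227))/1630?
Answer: 1049626261/1502860 ≈ 698.42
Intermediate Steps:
F = -872879/1502860 (F = 7*(-519/(-2305) + (4*(-227))/1630)/4 = 7*(-519*(-1/2305) - 908*1/1630)/4 = 7*(519/2305 - 454/815)/4 = (7/4)*(-124697/375715) = -872879/1502860 ≈ -0.58081)
F + (406 + 293) = -872879/1502860 + (406 + 293) = -872879/1502860 + 699 = 1049626261/1502860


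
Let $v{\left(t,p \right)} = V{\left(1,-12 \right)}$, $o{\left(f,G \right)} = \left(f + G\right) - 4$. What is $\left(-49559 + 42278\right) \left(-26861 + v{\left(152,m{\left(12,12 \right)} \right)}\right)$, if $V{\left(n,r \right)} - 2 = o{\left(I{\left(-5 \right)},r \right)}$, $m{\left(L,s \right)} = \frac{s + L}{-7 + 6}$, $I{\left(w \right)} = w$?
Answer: $195713280$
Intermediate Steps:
$m{\left(L,s \right)} = - L - s$ ($m{\left(L,s \right)} = \frac{L + s}{-1} = \left(L + s\right) \left(-1\right) = - L - s$)
$o{\left(f,G \right)} = -4 + G + f$ ($o{\left(f,G \right)} = \left(G + f\right) - 4 = -4 + G + f$)
$V{\left(n,r \right)} = -7 + r$ ($V{\left(n,r \right)} = 2 - \left(9 - r\right) = 2 + \left(-9 + r\right) = -7 + r$)
$v{\left(t,p \right)} = -19$ ($v{\left(t,p \right)} = -7 - 12 = -19$)
$\left(-49559 + 42278\right) \left(-26861 + v{\left(152,m{\left(12,12 \right)} \right)}\right) = \left(-49559 + 42278\right) \left(-26861 - 19\right) = \left(-7281\right) \left(-26880\right) = 195713280$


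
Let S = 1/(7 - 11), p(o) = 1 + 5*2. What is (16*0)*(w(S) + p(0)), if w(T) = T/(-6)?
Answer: 0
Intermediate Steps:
p(o) = 11 (p(o) = 1 + 10 = 11)
S = -1/4 (S = 1/(-4) = -1/4 ≈ -0.25000)
w(T) = -T/6 (w(T) = T*(-1/6) = -T/6)
(16*0)*(w(S) + p(0)) = (16*0)*(-1/6*(-1/4) + 11) = 0*(1/24 + 11) = 0*(265/24) = 0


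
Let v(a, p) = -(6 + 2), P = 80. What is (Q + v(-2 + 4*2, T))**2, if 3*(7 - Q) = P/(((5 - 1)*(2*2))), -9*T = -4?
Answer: 64/9 ≈ 7.1111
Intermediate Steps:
T = 4/9 (T = -1/9*(-4) = 4/9 ≈ 0.44444)
v(a, p) = -8 (v(a, p) = -1*8 = -8)
Q = 16/3 (Q = 7 - 80/(3*((5 - 1)*(2*2))) = 7 - 80/(3*(4*4)) = 7 - 80/(3*16) = 7 - 1/3*5 = 7 - 5/3 = 16/3 ≈ 5.3333)
(Q + v(-2 + 4*2, T))**2 = (16/3 - 8)**2 = (-8/3)**2 = 64/9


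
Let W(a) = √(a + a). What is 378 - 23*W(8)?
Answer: 286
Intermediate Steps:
W(a) = √2*√a (W(a) = √(2*a) = √2*√a)
378 - 23*W(8) = 378 - 23*√2*√8 = 378 - 23*√2*2*√2 = 378 - 23*4 = 378 - 92 = 286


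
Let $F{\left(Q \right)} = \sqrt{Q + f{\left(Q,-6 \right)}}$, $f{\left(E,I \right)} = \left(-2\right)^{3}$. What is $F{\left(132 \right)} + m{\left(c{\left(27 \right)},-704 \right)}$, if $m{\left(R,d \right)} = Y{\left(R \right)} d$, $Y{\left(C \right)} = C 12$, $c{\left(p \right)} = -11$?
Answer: $92928 + 2 \sqrt{31} \approx 92939.0$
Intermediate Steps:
$f{\left(E,I \right)} = -8$
$Y{\left(C \right)} = 12 C$
$m{\left(R,d \right)} = 12 R d$
$F{\left(Q \right)} = \sqrt{-8 + Q}$ ($F{\left(Q \right)} = \sqrt{Q - 8} = \sqrt{-8 + Q}$)
$F{\left(132 \right)} + m{\left(c{\left(27 \right)},-704 \right)} = \sqrt{-8 + 132} + 12 \left(-11\right) \left(-704\right) = \sqrt{124} + 92928 = 2 \sqrt{31} + 92928 = 92928 + 2 \sqrt{31}$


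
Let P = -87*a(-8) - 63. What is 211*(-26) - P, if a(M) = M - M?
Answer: -5423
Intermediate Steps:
a(M) = 0
P = -63 (P = -87*0 - 63 = 0 - 63 = -63)
211*(-26) - P = 211*(-26) - 1*(-63) = -5486 + 63 = -5423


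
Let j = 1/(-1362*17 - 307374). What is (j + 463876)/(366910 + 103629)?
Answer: 153324006527/155526314592 ≈ 0.98584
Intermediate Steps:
j = -1/330528 (j = 1/(-23154 - 307374) = 1/(-330528) = -1/330528 ≈ -3.0255e-6)
(j + 463876)/(366910 + 103629) = (-1/330528 + 463876)/(366910 + 103629) = (153324006527/330528)/470539 = (153324006527/330528)*(1/470539) = 153324006527/155526314592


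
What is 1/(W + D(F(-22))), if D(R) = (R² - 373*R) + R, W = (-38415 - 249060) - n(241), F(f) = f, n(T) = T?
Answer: -1/279048 ≈ -3.5836e-6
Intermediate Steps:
W = -287716 (W = (-38415 - 249060) - 1*241 = -287475 - 241 = -287716)
D(R) = R² - 372*R
1/(W + D(F(-22))) = 1/(-287716 - 22*(-372 - 22)) = 1/(-287716 - 22*(-394)) = 1/(-287716 + 8668) = 1/(-279048) = -1/279048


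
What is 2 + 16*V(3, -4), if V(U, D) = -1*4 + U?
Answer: -14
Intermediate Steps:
V(U, D) = -4 + U
2 + 16*V(3, -4) = 2 + 16*(-4 + 3) = 2 + 16*(-1) = 2 - 16 = -14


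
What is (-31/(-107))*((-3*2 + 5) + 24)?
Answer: 713/107 ≈ 6.6636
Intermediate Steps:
(-31/(-107))*((-3*2 + 5) + 24) = (-31*(-1/107))*((-6 + 5) + 24) = 31*(-1 + 24)/107 = (31/107)*23 = 713/107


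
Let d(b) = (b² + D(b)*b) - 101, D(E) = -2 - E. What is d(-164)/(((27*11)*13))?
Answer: 227/3861 ≈ 0.058793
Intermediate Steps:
d(b) = -101 + b² + b*(-2 - b) (d(b) = (b² + (-2 - b)*b) - 101 = (b² + b*(-2 - b)) - 101 = -101 + b² + b*(-2 - b))
d(-164)/(((27*11)*13)) = (-101 - 2*(-164))/(((27*11)*13)) = (-101 + 328)/((297*13)) = 227/3861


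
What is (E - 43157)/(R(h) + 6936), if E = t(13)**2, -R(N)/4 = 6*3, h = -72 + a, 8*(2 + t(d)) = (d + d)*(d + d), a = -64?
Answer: -145403/27456 ≈ -5.2959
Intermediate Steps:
t(d) = -2 + d**2/2 (t(d) = -2 + ((d + d)*(d + d))/8 = -2 + ((2*d)*(2*d))/8 = -2 + (4*d**2)/8 = -2 + d**2/2)
h = -136 (h = -72 - 64 = -136)
R(N) = -72 (R(N) = -24*3 = -4*18 = -72)
E = 27225/4 (E = (-2 + (1/2)*13**2)**2 = (-2 + (1/2)*169)**2 = (-2 + 169/2)**2 = (165/2)**2 = 27225/4 ≈ 6806.3)
(E - 43157)/(R(h) + 6936) = (27225/4 - 43157)/(-72 + 6936) = -145403/4/6864 = -145403/4*1/6864 = -145403/27456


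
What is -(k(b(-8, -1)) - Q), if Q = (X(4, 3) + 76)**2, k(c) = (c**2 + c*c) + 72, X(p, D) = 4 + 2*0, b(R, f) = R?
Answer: 6200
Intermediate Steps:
X(p, D) = 4 (X(p, D) = 4 + 0 = 4)
k(c) = 72 + 2*c**2 (k(c) = (c**2 + c**2) + 72 = 2*c**2 + 72 = 72 + 2*c**2)
Q = 6400 (Q = (4 + 76)**2 = 80**2 = 6400)
-(k(b(-8, -1)) - Q) = -((72 + 2*(-8)**2) - 1*6400) = -((72 + 2*64) - 6400) = -((72 + 128) - 6400) = -(200 - 6400) = -1*(-6200) = 6200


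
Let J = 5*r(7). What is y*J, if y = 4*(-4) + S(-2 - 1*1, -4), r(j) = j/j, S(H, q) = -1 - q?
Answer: -65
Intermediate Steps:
r(j) = 1
J = 5 (J = 5*1 = 5)
y = -13 (y = 4*(-4) + (-1 - 1*(-4)) = -16 + (-1 + 4) = -16 + 3 = -13)
y*J = -13*5 = -65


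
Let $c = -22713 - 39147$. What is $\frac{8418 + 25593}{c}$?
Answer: $- \frac{11337}{20620} \approx -0.54981$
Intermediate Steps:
$c = -61860$ ($c = -22713 - 39147 = -61860$)
$\frac{8418 + 25593}{c} = \frac{8418 + 25593}{-61860} = 34011 \left(- \frac{1}{61860}\right) = - \frac{11337}{20620}$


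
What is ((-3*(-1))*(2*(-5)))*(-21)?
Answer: 630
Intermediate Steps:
((-3*(-1))*(2*(-5)))*(-21) = (3*(-10))*(-21) = -30*(-21) = 630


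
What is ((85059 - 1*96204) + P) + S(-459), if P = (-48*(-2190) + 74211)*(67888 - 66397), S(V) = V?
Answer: 267370917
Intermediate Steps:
P = 267382521 (P = (105120 + 74211)*1491 = 179331*1491 = 267382521)
((85059 - 1*96204) + P) + S(-459) = ((85059 - 1*96204) + 267382521) - 459 = ((85059 - 96204) + 267382521) - 459 = (-11145 + 267382521) - 459 = 267371376 - 459 = 267370917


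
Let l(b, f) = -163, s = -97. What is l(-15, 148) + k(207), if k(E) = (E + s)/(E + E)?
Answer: -33686/207 ≈ -162.73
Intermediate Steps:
k(E) = (-97 + E)/(2*E) (k(E) = (E - 97)/(E + E) = (-97 + E)/((2*E)) = (-97 + E)*(1/(2*E)) = (-97 + E)/(2*E))
l(-15, 148) + k(207) = -163 + (½)*(-97 + 207)/207 = -163 + (½)*(1/207)*110 = -163 + 55/207 = -33686/207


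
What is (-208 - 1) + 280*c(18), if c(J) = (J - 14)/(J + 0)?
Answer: -1321/9 ≈ -146.78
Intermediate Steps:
c(J) = (-14 + J)/J
(-208 - 1) + 280*c(18) = (-208 - 1) + 280*((-14 + 18)/18) = -209 + 280*((1/18)*4) = -209 + 280*(2/9) = -209 + 560/9 = -1321/9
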